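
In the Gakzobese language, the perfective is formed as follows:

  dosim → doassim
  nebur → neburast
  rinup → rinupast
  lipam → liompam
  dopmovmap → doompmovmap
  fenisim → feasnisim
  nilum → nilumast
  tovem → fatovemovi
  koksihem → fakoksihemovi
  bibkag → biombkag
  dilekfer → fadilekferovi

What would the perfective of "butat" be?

buomtat

"butat" has last vowel 'a'. The stems whose last vowel is 'a' (dopmovmap → doompmovmap, lipam → liompam, bibkag → biombkag) insert -om- after the first vowel.
The other patterns: stems whose last vowel is 'u' add -ast; stems whose last vowel is 'i' insert -as- after the first vowel; stems whose last vowel is 'e' add fa- … -ovi around the stem.
So butat → buomtat.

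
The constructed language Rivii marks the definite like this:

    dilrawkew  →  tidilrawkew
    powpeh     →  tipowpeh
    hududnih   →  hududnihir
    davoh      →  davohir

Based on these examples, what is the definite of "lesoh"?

powpeh and hududnih both end in -h yet inflect differently (tipowpeh, hududnihir), so the final letter is not what conditions the rule; the last vowel is.
"lesoh" has last vowel 'o'. The one such stem in the data (davoh → davohir) adds -ir, so the same rule applies.
The other pattern: stems whose last vowel is 'e' add the prefix ti-.
So lesoh → lesohir.

lesohir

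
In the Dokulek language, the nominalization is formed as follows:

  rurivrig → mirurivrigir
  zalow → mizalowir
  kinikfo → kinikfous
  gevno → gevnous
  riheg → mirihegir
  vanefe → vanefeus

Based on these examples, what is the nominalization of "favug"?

kinikfo and zalow both have last vowel 'o' yet inflect differently (kinikfous, mizalowir), so the last vowel is not what conditions the rule; whether the stem ends in a vowel or a consonant is.
"favug" ends in a consonant. The stems ending in a consonant (zalow → mizalowir, rurivrig → mirurivrigir, riheg → mirihegir) add mi- … -ir around the stem.
The other pattern: stems ending in a vowel add -us.
So favug → mifavugir.

mifavugir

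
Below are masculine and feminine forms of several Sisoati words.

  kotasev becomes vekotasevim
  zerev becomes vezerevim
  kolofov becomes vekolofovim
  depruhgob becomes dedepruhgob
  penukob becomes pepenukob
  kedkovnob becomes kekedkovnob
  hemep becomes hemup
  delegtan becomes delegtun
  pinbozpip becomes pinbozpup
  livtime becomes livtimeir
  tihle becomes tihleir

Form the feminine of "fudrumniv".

vefudrumnivim

"fudrumniv" ends in -v. The stems ending in -v (kotasev → vekotasevim, zerev → vezerevim, kolofov → vekolofovim) add ve- … -im around the stem.
So fudrumniv → vefudrumnivim.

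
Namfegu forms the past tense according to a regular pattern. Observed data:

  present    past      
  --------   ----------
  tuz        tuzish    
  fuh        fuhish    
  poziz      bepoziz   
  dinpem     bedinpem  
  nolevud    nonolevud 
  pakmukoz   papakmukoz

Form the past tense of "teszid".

"teszid" has 2 vowels. The stems with 2 vowels (poziz → bepoziz, dinpem → bedinpem) add the prefix be-.
So teszid → beteszid.

beteszid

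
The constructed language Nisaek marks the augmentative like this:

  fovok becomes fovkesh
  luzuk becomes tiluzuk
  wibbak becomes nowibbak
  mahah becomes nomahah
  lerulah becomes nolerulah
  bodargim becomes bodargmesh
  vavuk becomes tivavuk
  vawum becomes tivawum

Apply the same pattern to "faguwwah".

nofaguwwah

vavuk and wibbak both end in -k yet inflect differently (tivavuk, nowibbak), so the final letter is not what conditions the rule; the last vowel is.
"faguwwah" has last vowel 'a'. The stems whose last vowel is 'a' (mahah → nomahah, wibbak → nowibbak, lerulah → nolerulah) add the prefix no-.
The other patterns: stems whose last vowel is 'u' add the prefix ti-; stems whose last vowel is 'i' or 'o' delete the last vowel and add -esh.
So faguwwah → nofaguwwah.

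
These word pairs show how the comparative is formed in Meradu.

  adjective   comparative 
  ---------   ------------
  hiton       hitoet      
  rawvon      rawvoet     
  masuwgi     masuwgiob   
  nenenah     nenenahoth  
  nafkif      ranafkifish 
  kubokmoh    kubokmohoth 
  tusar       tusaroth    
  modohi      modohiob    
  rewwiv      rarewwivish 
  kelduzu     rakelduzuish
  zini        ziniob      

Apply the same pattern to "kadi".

hiton and kubokmoh both have last vowel 'o' yet inflect differently (hitoet, kubokmohoth), so the last vowel is not what conditions the rule; the final letter is.
"kadi" ends in -i. The stems ending in -i (zini → ziniob, masuwgi → masuwgiob, modohi → modohiob) add -ob.
So kadi → kadiob.

kadiob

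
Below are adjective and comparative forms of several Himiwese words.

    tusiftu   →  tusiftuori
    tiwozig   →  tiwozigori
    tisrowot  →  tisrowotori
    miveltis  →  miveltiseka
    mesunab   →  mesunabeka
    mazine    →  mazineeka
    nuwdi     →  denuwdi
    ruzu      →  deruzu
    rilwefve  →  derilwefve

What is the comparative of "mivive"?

miviveeka

"mivive" begins with m-. The stems beginning with m- (miveltis → miveltiseka, mesunab → mesunabeka, mazine → mazineeka) add -eka.
The other patterns: stems beginning with t- add -ori; stems beginning with n- or r- add the prefix de-.
So mivive → miviveeka.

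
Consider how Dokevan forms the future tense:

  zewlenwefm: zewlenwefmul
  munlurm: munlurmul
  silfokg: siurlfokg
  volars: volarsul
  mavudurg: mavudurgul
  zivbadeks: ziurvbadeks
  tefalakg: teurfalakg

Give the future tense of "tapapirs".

zivbadeks and volars both end in -s yet inflect differently (ziurvbadeks, volarsul), so the final letter is not what conditions the rule; the second-to-last letter is.
"tapapirs" has second-to-last letter 'r'. The stems whose second-to-last letter is 'r' (volars → volarsul, munlurm → munlurmul, mavudurg → mavudurgul) add -ul.
So tapapirs → tapapirsul.

tapapirsul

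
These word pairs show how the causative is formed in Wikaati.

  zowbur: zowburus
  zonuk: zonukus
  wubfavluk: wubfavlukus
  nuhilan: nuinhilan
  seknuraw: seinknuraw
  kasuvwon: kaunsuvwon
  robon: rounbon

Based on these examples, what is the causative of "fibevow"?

fiunbevow

nuhilan and kasuvwon both end in -n yet inflect differently (nuinhilan, kaunsuvwon), so the final letter is not what conditions the rule; the last vowel is.
"fibevow" has last vowel 'o'. The stems whose last vowel is 'o' (kasuvwon → kaunsuvwon, robon → rounbon) insert -un- after the first vowel.
So fibevow → fiunbevow.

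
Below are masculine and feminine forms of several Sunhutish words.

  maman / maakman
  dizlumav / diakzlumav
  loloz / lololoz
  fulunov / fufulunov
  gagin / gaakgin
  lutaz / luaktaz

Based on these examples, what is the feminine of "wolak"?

"wolak" has last vowel 'a'. The stems whose last vowel is 'a' (maman → maakman, lutaz → luaktaz, dizlumav → diakzlumav) insert -ak- after the first vowel.
The other pattern: stems whose last vowel is 'o' repeat the first consonant+vowel as a prefix.
So wolak → woaklak.

woaklak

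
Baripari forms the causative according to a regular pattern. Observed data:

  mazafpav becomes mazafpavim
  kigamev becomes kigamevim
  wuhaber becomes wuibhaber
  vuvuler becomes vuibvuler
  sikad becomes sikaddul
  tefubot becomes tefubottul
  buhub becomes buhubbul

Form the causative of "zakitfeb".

zakitfebbul

kigamev and wuhaber both have last vowel 'e' yet inflect differently (kigamevim, wuibhaber), so the last vowel is not what conditions the rule; the final letter is.
"zakitfeb" ends in -b. The one such stem in the data (buhub → buhubbul) doubles the final consonant and adds -ul (as do sikad, tefubot), so the same rule applies.
The other patterns: stems ending in -v add -im; stems ending in -r insert -ib- after the first vowel.
So zakitfeb → zakitfebbul.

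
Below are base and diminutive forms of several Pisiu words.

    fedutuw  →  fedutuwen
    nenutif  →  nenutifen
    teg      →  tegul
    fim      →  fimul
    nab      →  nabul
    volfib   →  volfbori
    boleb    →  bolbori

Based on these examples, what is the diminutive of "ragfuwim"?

"ragfuwim" has 3 vowels. The stems with 3 vowels (fedutuw → fedutuwen, nenutif → nenutifen) add -en.
So ragfuwim → ragfuwimen.

ragfuwimen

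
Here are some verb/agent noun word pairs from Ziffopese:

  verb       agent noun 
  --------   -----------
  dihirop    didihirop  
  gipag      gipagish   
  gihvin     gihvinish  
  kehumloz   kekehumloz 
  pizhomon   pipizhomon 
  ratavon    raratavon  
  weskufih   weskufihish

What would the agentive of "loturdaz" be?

loturdazish

"loturdaz" has last vowel 'a'. The one such stem in the data (gipag → gipagish) adds -ish, so the same rule applies.
The other pattern: stems whose last vowel is 'o' repeat the first consonant+vowel as a prefix.
So loturdaz → loturdazish.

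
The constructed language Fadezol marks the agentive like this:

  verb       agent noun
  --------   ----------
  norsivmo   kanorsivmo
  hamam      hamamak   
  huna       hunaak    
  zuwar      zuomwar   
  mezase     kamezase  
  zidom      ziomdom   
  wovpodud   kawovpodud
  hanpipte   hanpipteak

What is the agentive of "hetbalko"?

hetbalkoak

hamam and zidom both end in -m yet inflect differently (hamamak, ziomdom), so the final letter is not what conditions the rule; the first letter is.
"hetbalko" begins with h-. The stems beginning with h- (huna → hunaak, hamam → hamamak, hanpipte → hanpipteak) add -ak.
So hetbalko → hetbalkoak.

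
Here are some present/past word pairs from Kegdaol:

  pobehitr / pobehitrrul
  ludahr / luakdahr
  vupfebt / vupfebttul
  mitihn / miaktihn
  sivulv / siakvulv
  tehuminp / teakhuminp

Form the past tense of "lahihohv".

"lahihohv" has second-to-last letter 'h'. The stems whose second-to-last letter is 'h' (mitihn → miaktihn, ludahr → luakdahr) insert -ak- after the first vowel.
The other pattern: stems whose second-to-last letter is 'b' or 't' double the final consonant and add -ul.
So lahihohv → laakhihohv.

laakhihohv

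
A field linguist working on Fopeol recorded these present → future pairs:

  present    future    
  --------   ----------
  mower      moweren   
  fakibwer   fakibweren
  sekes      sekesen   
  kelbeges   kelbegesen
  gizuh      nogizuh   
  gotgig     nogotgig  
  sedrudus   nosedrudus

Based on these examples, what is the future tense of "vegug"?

sekes and sedrudus both end in -s yet inflect differently (sekesen, nosedrudus), so the final letter is not what conditions the rule; the last vowel is.
"vegug" has last vowel 'u'. The stems whose last vowel is 'u' (gizuh → nogizuh, sedrudus → nosedrudus) add the prefix no-.
So vegug → novegug.

novegug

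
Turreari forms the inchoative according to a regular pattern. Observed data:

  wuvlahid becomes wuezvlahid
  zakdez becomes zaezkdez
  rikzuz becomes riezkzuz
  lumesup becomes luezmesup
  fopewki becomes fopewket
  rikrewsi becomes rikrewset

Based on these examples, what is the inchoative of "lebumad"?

leezbumad

"lebumad" ends in a consonant. The stems ending in a consonant (wuvlahid → wuezvlahid, zakdez → zaezkdez, rikzuz → riezkzuz) insert -ez- after the first vowel.
The other pattern: stems ending in a vowel drop the final letter and add -et.
So lebumad → leezbumad.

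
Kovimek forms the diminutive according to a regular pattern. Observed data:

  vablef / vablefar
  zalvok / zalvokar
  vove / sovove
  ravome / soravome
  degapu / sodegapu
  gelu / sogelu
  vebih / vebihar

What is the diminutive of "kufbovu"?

"kufbovu" ends in a vowel. The stems ending in a vowel (vove → sovove, ravome → soravome, gelu → sogelu) add the prefix so-.
So kufbovu → sokufbovu.

sokufbovu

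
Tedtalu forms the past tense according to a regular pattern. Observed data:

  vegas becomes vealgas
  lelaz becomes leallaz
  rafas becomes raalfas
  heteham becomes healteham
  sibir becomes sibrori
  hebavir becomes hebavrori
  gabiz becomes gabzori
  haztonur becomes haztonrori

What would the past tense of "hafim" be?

"hafim" has last vowel 'i'. The stems whose last vowel is 'i' (sibir → sibrori, hebavir → hebavrori, gabiz → gabzori) delete the last vowel and add -ori.
The other pattern: stems whose last vowel is 'a' insert -al- after the first vowel.
So hafim → hafmori.

hafmori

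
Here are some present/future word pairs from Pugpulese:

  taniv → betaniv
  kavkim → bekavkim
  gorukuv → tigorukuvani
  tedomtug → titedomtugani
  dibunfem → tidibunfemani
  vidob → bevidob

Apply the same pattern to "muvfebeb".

taniv and gorukuv both end in -v yet inflect differently (betaniv, tigorukuvani), so the final letter is not what conditions the rule; the number of vowels is.
"muvfebeb" has 3 vowels. The stems with 3 vowels (gorukuv → tigorukuvani, tedomtug → titedomtugani, dibunfem → tidibunfemani) add ti- … -ani around the stem.
So muvfebeb → timuvfebebani.

timuvfebebani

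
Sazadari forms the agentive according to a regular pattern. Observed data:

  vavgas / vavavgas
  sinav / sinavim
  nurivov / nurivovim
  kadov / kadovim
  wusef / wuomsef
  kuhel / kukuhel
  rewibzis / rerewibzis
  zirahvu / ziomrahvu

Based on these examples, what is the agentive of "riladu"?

riomladu

sinav and vavgas both have last vowel 'a' yet inflect differently (sinavim, vavavgas), so the last vowel is not what conditions the rule; the final letter is.
"riladu" ends in -u. The one such stem in the data (zirahvu → ziomrahvu) inserts -om- after the first vowel (as does wusef), so the same rule applies.
The other patterns: stems ending in -v add -im; stems ending in -l or -s repeat the first consonant+vowel as a prefix.
So riladu → riomladu.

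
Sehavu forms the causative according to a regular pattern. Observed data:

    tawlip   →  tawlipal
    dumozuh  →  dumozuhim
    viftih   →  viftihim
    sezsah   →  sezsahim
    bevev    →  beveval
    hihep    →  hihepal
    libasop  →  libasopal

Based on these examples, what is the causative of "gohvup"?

viftih and tawlip both have last vowel 'i' yet inflect differently (viftihim, tawlipal), so the last vowel is not what conditions the rule; the final letter is.
"gohvup" ends in -p. The stems ending in -p (hihep → hihepal, tawlip → tawlipal, libasop → libasopal) add -al.
The other pattern: stems ending in -h add -im.
So gohvup → gohvupal.

gohvupal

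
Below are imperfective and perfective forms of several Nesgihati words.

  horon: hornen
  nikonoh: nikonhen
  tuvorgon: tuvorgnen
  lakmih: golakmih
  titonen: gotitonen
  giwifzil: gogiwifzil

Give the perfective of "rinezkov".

rinezkven

"rinezkov" has last vowel 'o'. The stems whose last vowel is 'o' (horon → hornen, nikonoh → nikonhen, tuvorgon → tuvorgnen) delete the last vowel and add -en.
The other pattern: stems whose last vowel is 'e' or 'i' add the prefix go-.
So rinezkov → rinezkven.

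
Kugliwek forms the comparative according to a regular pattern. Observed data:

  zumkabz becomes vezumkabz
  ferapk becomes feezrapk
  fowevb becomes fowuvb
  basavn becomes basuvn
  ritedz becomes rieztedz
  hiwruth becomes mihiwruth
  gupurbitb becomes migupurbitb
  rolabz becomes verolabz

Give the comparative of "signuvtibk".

"signuvtibk" has second-to-last letter 'b'. The stems whose second-to-last letter is 'b' (rolabz → verolabz, zumkabz → vezumkabz) add the prefix ve-.
The other patterns: stems whose second-to-last letter is 't' add the prefix mi-; stems whose second-to-last letter is 'v' change the last vowel to 'u'; stems whose second-to-last letter is 'd' or 'p' insert -ez- after the first vowel.
So signuvtibk → vesignuvtibk.

vesignuvtibk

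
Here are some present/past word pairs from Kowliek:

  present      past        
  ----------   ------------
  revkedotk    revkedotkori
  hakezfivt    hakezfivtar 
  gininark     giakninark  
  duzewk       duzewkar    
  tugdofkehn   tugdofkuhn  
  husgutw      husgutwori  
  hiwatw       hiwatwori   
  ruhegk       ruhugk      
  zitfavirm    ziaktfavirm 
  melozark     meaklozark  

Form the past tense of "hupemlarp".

huakpemlarp

ruhegk and revkedotk both end in -k yet inflect differently (ruhugk, revkedotkori), so the final letter is not what conditions the rule; the second-to-last letter is.
"hupemlarp" has second-to-last letter 'r'. The stems whose second-to-last letter is 'r' (zitfavirm → ziaktfavirm, melozark → meaklozark, gininark → giakninark) insert -ak- after the first vowel.
The other patterns: stems whose second-to-last letter is 'g' or 'h' change the last vowel to 'u'; stems whose second-to-last letter is 't' add -ori; stems whose second-to-last letter is 'v' or 'w' add -ar.
So hupemlarp → huakpemlarp.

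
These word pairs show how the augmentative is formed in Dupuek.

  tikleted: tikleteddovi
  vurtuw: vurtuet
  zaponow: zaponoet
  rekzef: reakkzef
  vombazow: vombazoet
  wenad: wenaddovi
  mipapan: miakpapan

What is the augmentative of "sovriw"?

sovriet

"sovriw" ends in -w. The stems ending in -w (zaponow → zaponoet, vombazow → vombazoet, vurtuw → vurtuet) drop the final letter and add -et.
So sovriw → sovriet.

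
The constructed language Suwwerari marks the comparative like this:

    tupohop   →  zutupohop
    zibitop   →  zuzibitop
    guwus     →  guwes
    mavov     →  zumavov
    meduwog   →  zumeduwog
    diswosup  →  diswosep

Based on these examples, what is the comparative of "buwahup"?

zibitop and diswosup both end in -p yet inflect differently (zuzibitop, diswosep), so the final letter is not what conditions the rule; the last vowel is.
"buwahup" has last vowel 'u'. The stems whose last vowel is 'u' (guwus → guwes, diswosup → diswosep) change the last vowel to 'e'.
The other pattern: stems whose last vowel is 'o' add the prefix zu-.
So buwahup → buwahep.

buwahep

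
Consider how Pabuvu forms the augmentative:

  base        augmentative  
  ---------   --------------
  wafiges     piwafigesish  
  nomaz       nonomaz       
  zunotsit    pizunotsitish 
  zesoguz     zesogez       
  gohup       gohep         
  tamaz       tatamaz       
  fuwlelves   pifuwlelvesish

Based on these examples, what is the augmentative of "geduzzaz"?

"geduzzaz" has last vowel 'a'. The stems whose last vowel is 'a' (nomaz → nonomaz, tamaz → tatamaz) repeat the first consonant+vowel as a prefix.
So geduzzaz → gegeduzzaz.

gegeduzzaz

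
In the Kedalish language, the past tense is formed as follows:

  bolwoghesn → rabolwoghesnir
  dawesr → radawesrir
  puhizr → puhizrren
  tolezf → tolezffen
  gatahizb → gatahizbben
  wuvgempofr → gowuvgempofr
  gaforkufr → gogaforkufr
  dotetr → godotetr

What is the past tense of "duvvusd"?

dawesr and puhizr both end in -r yet inflect differently (radawesrir, puhizrren), so the final letter is not what conditions the rule; the second-to-last letter is.
"duvvusd" has second-to-last letter 's'. The stems whose second-to-last letter is 's' (bolwoghesn → rabolwoghesnir, dawesr → radawesrir) add ra- … -ir around the stem.
So duvvusd → raduvvusdir.

raduvvusdir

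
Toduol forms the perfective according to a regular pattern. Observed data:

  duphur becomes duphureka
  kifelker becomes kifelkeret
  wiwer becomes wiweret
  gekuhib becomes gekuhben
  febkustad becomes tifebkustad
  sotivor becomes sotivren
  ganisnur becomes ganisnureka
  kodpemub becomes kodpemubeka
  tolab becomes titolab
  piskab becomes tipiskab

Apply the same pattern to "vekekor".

"vekekor" has last vowel 'o'. The one such stem in the data (sotivor → sotivren) deletes the last vowel and adds -en (as does gekuhib), so the same rule applies.
So vekekor → vekekren.

vekekren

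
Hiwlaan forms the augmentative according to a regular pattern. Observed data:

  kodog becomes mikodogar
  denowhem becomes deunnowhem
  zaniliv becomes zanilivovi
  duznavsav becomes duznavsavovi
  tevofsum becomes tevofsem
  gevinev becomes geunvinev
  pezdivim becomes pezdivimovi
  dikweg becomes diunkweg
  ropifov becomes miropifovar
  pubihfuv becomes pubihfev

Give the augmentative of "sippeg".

siunppeg

kodog and dikweg both end in -g yet inflect differently (mikodogar, diunkweg), so the final letter is not what conditions the rule; the last vowel is.
"sippeg" has last vowel 'e'. The stems whose last vowel is 'e' (dikweg → diunkweg, gevinev → geunvinev, denowhem → deunnowhem) insert -un- after the first vowel.
The other patterns: stems whose last vowel is 'o' add mi- … -ar around the stem; stems whose last vowel is 'a' or 'i' add -ovi; stems whose last vowel is 'u' change the last vowel to 'e'.
So sippeg → siunppeg.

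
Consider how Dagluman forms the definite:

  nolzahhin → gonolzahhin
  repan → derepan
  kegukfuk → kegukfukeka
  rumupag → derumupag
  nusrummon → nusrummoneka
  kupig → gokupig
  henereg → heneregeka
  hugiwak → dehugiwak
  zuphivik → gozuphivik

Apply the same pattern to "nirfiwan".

denirfiwan

hugiwak and zuphivik both end in -k yet inflect differently (dehugiwak, gozuphivik), so the final letter is not what conditions the rule; the last vowel is.
"nirfiwan" has last vowel 'a'. The stems whose last vowel is 'a' (hugiwak → dehugiwak, repan → derepan, rumupag → derumupag) add the prefix de-.
The other patterns: stems whose last vowel is 'i' add the prefix go-; stems whose last vowel is 'e', 'o' or 'u' add -eka.
So nirfiwan → denirfiwan.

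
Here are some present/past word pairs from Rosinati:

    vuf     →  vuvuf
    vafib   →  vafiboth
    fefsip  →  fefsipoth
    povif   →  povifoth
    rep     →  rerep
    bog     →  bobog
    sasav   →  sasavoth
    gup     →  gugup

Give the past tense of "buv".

"buv" has 1 vowel. The stems with 1 vowel (rep → rerep, bog → bobog, vuf → vuvuf) repeat the first consonant+vowel as a prefix.
The other pattern: stems with 2 vowels add -oth.
So buv → bubuv.

bubuv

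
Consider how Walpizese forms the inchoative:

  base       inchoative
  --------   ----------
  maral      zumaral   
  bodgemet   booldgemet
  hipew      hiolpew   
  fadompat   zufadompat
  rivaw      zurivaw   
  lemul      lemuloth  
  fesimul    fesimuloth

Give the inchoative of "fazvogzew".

"fazvogzew" has last vowel 'e'. The stems whose last vowel is 'e' (hipew → hiolpew, bodgemet → booldgemet) insert -ol- after the first vowel.
The other patterns: stems whose last vowel is 'a' add the prefix zu-; stems whose last vowel is 'u' add -oth.
So fazvogzew → faolzvogzew.

faolzvogzew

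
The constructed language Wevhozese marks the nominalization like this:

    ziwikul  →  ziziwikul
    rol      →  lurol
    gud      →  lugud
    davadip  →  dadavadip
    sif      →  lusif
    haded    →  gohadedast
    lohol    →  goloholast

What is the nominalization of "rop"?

"rop" has 1 vowel. The stems with 1 vowel (gud → lugud, rol → lurol, sif → lusif) add the prefix lu-.
So rop → lurop.

lurop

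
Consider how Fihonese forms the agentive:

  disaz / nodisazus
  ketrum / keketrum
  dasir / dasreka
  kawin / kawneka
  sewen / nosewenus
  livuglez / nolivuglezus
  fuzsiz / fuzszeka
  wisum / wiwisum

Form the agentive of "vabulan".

livuglez and fuzsiz both end in -z yet inflect differently (nolivuglezus, fuzszeka), so the final letter is not what conditions the rule; the last vowel is.
"vabulan" has last vowel 'a'. The one such stem in the data (disaz → nodisazus) adds no- … -us around the stem, so the same rule applies.
The other patterns: stems whose last vowel is 'i' delete the last vowel and add -eka; stems whose last vowel is 'u' repeat the first consonant+vowel as a prefix.
So vabulan → novabulanus.

novabulanus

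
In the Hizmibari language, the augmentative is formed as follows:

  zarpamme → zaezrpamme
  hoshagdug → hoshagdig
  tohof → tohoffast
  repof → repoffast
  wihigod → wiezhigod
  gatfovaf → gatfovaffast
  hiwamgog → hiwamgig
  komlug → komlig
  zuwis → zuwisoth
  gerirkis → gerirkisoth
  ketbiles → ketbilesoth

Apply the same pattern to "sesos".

repof and hiwamgog both have last vowel 'o' yet inflect differently (repoffast, hiwamgig), so the last vowel is not what conditions the rule; the final letter is.
"sesos" ends in -s. The stems ending in -s (ketbiles → ketbilesoth, zuwis → zuwisoth, gerirkis → gerirkisoth) add -oth.
So sesos → sesosoth.

sesosoth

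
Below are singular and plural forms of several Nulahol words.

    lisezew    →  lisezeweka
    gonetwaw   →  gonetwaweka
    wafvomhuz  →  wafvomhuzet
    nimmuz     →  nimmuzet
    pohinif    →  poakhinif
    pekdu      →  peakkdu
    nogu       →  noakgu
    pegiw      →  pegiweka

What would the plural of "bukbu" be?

"bukbu" ends in -u. The stems ending in -u (pekdu → peakkdu, nogu → noakgu) insert -ak- after the first vowel.
The other patterns: stems ending in -z add -et; stems ending in -w add -eka.
So bukbu → buakkbu.

buakkbu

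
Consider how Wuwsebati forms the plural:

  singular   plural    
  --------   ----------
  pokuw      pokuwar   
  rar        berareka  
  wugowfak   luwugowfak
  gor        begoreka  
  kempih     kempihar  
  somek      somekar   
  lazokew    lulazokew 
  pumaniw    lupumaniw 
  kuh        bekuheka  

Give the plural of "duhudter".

luduhudter

"duhudter" has 3 vowels. The stems with 3 vowels (wugowfak → luwugowfak, lazokew → lulazokew, pumaniw → lupumaniw) add the prefix lu-.
The other patterns: stems with 1 vowel add be- … -eka around the stem; stems with 2 vowels add -ar.
So duhudter → luduhudter.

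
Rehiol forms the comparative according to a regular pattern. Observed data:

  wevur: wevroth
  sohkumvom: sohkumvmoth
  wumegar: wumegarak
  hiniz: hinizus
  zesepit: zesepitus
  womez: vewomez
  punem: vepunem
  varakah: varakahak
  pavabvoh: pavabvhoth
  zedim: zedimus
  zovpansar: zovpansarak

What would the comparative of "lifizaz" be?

"lifizaz" has last vowel 'a'. The stems whose last vowel is 'a' (varakah → varakahak, wumegar → wumegarak, zovpansar → zovpansarak) add -ak.
So lifizaz → lifizazak.

lifizazak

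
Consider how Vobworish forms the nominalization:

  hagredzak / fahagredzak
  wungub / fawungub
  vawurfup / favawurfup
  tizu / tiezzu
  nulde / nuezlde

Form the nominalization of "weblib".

faweblib

wungub and tizu both have last vowel 'u' yet inflect differently (fawungub, tiezzu), so the last vowel is not what conditions the rule; whether the stem ends in a vowel or a consonant is.
"weblib" ends in a consonant. The stems ending in a consonant (hagredzak → fahagredzak, wungub → fawungub, vawurfup → favawurfup) add the prefix fa-.
The other pattern: stems ending in a vowel insert -ez- after the first vowel.
So weblib → faweblib.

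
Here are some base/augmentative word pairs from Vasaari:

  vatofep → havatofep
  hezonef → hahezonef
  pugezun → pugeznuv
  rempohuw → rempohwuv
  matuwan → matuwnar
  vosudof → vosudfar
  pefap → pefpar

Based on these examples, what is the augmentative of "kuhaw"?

kuhwar

pugezun and matuwan both end in -n yet inflect differently (pugeznuv, matuwnar), so the final letter is not what conditions the rule; the last vowel is.
"kuhaw" has last vowel 'a'. The stems whose last vowel is 'a' (matuwan → matuwnar, pefap → pefpar) delete the last vowel and add -ar.
The other patterns: stems whose last vowel is 'e' add the prefix ha-; stems whose last vowel is 'u' delete the last vowel and add -uv.
So kuhaw → kuhwar.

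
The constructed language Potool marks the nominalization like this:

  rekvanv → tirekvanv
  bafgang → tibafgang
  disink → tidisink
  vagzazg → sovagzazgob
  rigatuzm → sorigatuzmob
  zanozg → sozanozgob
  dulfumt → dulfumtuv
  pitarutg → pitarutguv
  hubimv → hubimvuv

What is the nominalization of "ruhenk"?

"ruhenk" has second-to-last letter 'n'. The stems whose second-to-last letter is 'n' (rekvanv → tirekvanv, bafgang → tibafgang, disink → tidisink) add the prefix ti-.
The other patterns: stems whose second-to-last letter is 'z' add so- … -ob around the stem; stems whose second-to-last letter is 'm' or 't' add -uv.
So ruhenk → tiruhenk.

tiruhenk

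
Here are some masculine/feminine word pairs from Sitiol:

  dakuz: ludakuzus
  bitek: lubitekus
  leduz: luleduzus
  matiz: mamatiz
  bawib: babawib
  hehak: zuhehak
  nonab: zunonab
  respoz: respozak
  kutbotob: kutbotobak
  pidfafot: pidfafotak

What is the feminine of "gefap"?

zugefap

dakuz and matiz both end in -z yet inflect differently (ludakuzus, mamatiz), so the final letter is not what conditions the rule; the last vowel is.
"gefap" has last vowel 'a'. The stems whose last vowel is 'a' (hehak → zuhehak, nonab → zunonab) add the prefix zu-.
The other patterns: stems whose last vowel is 'e' or 'u' add lu- … -us around the stem; stems whose last vowel is 'i' repeat the first consonant+vowel as a prefix; stems whose last vowel is 'o' add -ak.
So gefap → zugefap.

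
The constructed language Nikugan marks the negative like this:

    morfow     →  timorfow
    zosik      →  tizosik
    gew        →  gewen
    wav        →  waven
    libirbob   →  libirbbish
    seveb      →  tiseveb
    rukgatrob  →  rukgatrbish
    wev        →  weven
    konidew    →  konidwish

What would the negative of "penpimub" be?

penpimbish

"penpimub" has 3 vowels. The stems with 3 vowels (libirbob → libirbbish, konidew → konidwish, rukgatrob → rukgatrbish) delete the last vowel and add -ish.
The other patterns: stems with 1 vowel add -en; stems with 2 vowels add the prefix ti-.
So penpimub → penpimbish.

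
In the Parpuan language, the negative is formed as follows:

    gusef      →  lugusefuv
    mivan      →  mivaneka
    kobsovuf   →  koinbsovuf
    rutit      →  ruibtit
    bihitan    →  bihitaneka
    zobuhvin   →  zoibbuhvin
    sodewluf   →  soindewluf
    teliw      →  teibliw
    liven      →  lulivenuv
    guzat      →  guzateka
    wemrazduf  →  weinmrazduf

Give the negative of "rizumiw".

"rizumiw" has last vowel 'i'. The stems whose last vowel is 'i' (rutit → ruibtit, teliw → teibliw, zobuhvin → zoibbuhvin) insert -ib- after the first vowel.
The other patterns: stems whose last vowel is 'e' add lu- … -uv around the stem; stems whose last vowel is 'u' insert -in- after the first vowel; stems whose last vowel is 'a' add -eka.
So rizumiw → riibzumiw.

riibzumiw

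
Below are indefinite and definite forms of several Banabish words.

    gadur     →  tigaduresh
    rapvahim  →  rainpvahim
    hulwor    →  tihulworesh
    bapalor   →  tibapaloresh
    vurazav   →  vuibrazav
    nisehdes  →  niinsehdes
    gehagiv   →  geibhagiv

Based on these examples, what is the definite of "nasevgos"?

"nasevgos" ends in -s. The one such stem in the data (nisehdes → niinsehdes) inserts -in- after the first vowel (as does rapvahim), so the same rule applies.
So nasevgos → nainsevgos.

nainsevgos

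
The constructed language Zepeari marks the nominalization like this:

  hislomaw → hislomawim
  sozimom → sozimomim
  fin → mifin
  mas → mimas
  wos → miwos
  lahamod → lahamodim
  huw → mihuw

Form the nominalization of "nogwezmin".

nogwezminim

"nogwezmin" has 3 vowels. The stems with 3 vowels (hislomaw → hislomawim, lahamod → lahamodim, sozimom → sozimomim) add -im.
The other pattern: stems with 1 vowel add the prefix mi-.
So nogwezmin → nogwezminim.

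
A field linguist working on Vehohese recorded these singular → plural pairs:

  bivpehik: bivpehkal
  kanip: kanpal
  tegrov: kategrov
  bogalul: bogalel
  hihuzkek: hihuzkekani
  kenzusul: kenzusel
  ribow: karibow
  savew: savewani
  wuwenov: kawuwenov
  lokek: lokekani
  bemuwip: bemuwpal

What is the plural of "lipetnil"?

lipetnlal

savew and ribow both end in -w yet inflect differently (savewani, karibow), so the final letter is not what conditions the rule; the last vowel is.
"lipetnil" has last vowel 'i'. The stems whose last vowel is 'i' (kanip → kanpal, bemuwip → bemuwpal, bivpehik → bivpehkal) delete the last vowel and add -al.
So lipetnil → lipetnlal.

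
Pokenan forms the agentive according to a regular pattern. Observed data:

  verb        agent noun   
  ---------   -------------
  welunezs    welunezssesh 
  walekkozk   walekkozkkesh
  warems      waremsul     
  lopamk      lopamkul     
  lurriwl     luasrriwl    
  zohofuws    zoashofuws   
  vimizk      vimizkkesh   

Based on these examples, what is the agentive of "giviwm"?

giasviwm

"giviwm" has second-to-last letter 'w'. The stems whose second-to-last letter is 'w' (zohofuws → zoashofuws, lurriwl → luasrriwl) insert -as- after the first vowel.
So giviwm → giasviwm.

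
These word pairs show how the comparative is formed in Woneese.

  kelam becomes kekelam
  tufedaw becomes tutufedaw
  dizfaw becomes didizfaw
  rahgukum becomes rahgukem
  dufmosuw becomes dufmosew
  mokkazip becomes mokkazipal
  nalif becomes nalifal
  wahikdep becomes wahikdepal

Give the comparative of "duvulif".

kelam and rahgukum both end in -m yet inflect differently (kekelam, rahgukem), so the final letter is not what conditions the rule; the last vowel is.
"duvulif" has last vowel 'i'. The stems whose last vowel is 'i' (mokkazip → mokkazipal, nalif → nalifal) add -al.
The other patterns: stems whose last vowel is 'a' repeat the first consonant+vowel as a prefix; stems whose last vowel is 'u' change the last vowel to 'e'.
So duvulif → duvulifal.

duvulifal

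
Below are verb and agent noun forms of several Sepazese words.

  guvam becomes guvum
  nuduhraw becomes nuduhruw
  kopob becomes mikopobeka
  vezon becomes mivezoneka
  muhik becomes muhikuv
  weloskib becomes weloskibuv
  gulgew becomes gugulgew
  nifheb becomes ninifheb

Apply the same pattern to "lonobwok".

kopob and weloskib both end in -b yet inflect differently (mikopobeka, weloskibuv), so the final letter is not what conditions the rule; the last vowel is.
"lonobwok" has last vowel 'o'. The stems whose last vowel is 'o' (kopob → mikopobeka, vezon → mivezoneka) add mi- … -eka around the stem.
The other patterns: stems whose last vowel is 'a' change the last vowel to 'u'; stems whose last vowel is 'i' add -uv; stems whose last vowel is 'e' repeat the first consonant+vowel as a prefix.
So lonobwok → milonobwokeka.

milonobwokeka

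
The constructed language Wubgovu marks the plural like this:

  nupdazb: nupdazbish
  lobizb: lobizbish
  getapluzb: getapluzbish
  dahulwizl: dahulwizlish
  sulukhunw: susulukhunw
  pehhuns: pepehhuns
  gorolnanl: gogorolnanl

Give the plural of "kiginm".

dahulwizl and gorolnanl both end in -l yet inflect differently (dahulwizlish, gogorolnanl), so the final letter is not what conditions the rule; the second-to-last letter is.
"kiginm" has second-to-last letter 'n'. The stems whose second-to-last letter is 'n' (sulukhunw → susulukhunw, pehhuns → pepehhuns, gorolnanl → gogorolnanl) repeat the first consonant+vowel as a prefix.
The other pattern: stems whose second-to-last letter is 'z' add -ish.
So kiginm → kikiginm.

kikiginm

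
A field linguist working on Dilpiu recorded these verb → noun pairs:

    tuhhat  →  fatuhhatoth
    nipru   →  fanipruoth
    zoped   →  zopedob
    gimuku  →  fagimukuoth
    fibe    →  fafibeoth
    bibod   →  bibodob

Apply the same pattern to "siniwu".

zoped and fibe both have last vowel 'e' yet inflect differently (zopedob, fafibeoth), so the last vowel is not what conditions the rule; the final letter is.
"siniwu" ends in -u. The stems ending in -u (gimuku → fagimukuoth, nipru → fanipruoth) add fa- … -oth around the stem.
The other pattern: stems ending in -d add -ob.
So siniwu → fasiniwuoth.

fasiniwuoth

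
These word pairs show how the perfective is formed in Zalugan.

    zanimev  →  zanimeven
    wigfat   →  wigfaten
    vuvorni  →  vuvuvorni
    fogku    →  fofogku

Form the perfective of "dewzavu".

dedewzavu

"dewzavu" ends in a vowel. The stems ending in a vowel (vuvorni → vuvuvorni, fogku → fofogku) repeat the first consonant+vowel as a prefix.
The other pattern: stems ending in a consonant add -en.
So dewzavu → dedewzavu.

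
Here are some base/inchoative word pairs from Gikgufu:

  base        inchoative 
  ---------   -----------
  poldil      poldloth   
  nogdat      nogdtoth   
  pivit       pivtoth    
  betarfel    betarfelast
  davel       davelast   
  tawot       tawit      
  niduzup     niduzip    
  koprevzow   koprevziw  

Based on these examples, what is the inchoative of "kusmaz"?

kusmzoth

poldil and betarfel both end in -l yet inflect differently (poldloth, betarfelast), so the final letter is not what conditions the rule; the last vowel is.
"kusmaz" has last vowel 'a'. The one such stem in the data (nogdat → nogdtoth) deletes the last vowel and adds -oth (as do poldil, pivit), so the same rule applies.
So kusmaz → kusmzoth.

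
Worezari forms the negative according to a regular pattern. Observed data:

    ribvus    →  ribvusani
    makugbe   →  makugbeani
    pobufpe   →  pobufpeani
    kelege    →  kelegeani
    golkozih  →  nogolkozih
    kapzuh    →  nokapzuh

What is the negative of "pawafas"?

pawafasani

ribvus and kapzuh both have last vowel 'u' yet inflect differently (ribvusani, nokapzuh), so the last vowel is not what conditions the rule; the final letter is.
"pawafas" ends in -s. The one such stem in the data (ribvus → ribvusani) adds -ani, so the same rule applies.
So pawafas → pawafasani.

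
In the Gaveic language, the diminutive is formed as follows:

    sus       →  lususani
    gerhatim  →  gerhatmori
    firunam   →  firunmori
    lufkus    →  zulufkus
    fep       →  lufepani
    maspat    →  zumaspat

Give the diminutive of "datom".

sus and lufkus both end in -s yet inflect differently (lususani, zulufkus), so the final letter is not what conditions the rule; the number of vowels is.
"datom" has 2 vowels. The stems with 2 vowels (maspat → zumaspat, lufkus → zulufkus) add the prefix zu-.
The other patterns: stems with 1 vowel add lu- … -ani around the stem; stems with 3 vowels delete the last vowel and add -ori.
So datom → zudatom.

zudatom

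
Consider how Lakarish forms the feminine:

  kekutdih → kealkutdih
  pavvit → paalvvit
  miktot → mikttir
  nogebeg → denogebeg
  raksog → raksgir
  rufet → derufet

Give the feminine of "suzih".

"suzih" has last vowel 'i'. The stems whose last vowel is 'i' (pavvit → paalvvit, kekutdih → kealkutdih) insert -al- after the first vowel.
So suzih → sualzih.

sualzih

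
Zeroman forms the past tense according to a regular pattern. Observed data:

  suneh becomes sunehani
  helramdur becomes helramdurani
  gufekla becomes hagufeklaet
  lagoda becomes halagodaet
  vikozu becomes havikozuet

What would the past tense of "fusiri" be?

hafusiriet

"fusiri" ends in a vowel. The stems ending in a vowel (lagoda → halagodaet, vikozu → havikozuet, gufekla → hagufeklaet) add ha- … -et around the stem.
So fusiri → hafusiriet.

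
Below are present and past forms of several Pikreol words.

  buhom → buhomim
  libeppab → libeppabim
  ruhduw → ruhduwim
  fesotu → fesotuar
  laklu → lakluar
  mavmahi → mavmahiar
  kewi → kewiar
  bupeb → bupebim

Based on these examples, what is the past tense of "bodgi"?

bodgiar

ruhduw and fesotu both have last vowel 'u' yet inflect differently (ruhduwim, fesotuar), so the last vowel is not what conditions the rule; whether the stem ends in a vowel or a consonant is.
"bodgi" ends in a vowel. The stems ending in a vowel (mavmahi → mavmahiar, fesotu → fesotuar, kewi → kewiar) add -ar.
So bodgi → bodgiar.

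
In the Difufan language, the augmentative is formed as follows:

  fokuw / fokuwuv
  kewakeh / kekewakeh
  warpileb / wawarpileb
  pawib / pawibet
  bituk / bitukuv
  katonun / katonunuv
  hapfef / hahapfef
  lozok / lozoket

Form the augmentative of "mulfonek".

mumulfonek

"mulfonek" has last vowel 'e'. The stems whose last vowel is 'e' (kewakeh → kekewakeh, hapfef → hahapfef, warpileb → wawarpileb) repeat the first consonant+vowel as a prefix.
So mulfonek → mumulfonek.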